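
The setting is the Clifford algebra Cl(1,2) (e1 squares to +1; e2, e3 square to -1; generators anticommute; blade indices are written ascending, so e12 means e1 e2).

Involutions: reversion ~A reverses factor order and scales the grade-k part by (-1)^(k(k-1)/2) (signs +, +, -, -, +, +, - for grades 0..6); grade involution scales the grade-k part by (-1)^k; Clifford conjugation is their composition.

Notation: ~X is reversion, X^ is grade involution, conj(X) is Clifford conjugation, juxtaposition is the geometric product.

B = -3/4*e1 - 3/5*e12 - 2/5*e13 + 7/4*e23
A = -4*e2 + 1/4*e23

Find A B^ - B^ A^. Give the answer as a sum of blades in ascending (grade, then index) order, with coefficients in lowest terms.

first term: -7/16 + 12/5*e1 + 7*e3 + 31/10*e12 - 3/20*e13 - 113/80*e123
second term: -7/16 + 12/5*e1 + 7*e3 + 29/10*e12 + 3/20*e13 + 143/80*e123
Answer: 1/5*e12 - 3/10*e13 - 16/5*e123


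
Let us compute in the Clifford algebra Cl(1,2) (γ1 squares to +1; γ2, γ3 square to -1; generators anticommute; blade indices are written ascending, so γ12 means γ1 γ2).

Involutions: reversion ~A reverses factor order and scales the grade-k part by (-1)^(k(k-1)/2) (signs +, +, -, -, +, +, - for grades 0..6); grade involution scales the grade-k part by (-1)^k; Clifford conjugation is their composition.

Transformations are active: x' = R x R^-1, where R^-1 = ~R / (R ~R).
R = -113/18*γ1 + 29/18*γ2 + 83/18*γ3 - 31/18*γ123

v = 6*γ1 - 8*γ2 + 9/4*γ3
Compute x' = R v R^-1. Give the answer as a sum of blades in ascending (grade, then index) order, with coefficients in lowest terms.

~R = -113/18*γ1 + 29/18*γ2 + 83/18*γ3 + 31/18*γ123, and R ~R = 500/27, so R^-1 = ~R / (500/27).
R v = -2531/72 + 3199/72*γ12 - 2017/72*γ13 + 2173/72*γ23
Answer: 611/50*γ1 + 3547/500*γ2 - 2873/250*γ3


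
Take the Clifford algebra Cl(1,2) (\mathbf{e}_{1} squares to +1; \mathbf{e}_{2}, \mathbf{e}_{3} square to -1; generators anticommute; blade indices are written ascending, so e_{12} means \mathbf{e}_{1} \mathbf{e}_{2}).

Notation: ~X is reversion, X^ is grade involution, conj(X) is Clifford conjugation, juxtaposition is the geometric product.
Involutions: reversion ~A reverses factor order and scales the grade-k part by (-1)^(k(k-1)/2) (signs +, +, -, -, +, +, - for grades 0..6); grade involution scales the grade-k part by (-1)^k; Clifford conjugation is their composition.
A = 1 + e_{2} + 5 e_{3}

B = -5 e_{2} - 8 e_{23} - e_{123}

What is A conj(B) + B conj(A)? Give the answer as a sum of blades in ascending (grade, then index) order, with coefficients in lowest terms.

first term: -5 + 45 e_{2} - 8 e_{3} + 5 e_{12} - e_{13} - 17 e_{23} - e_{123}
second term: -5 - 45 e_{2} + 8 e_{3} - 5 e_{12} + e_{13} + 17 e_{23} - e_{123}
Answer: -10 - 2 e_{123}


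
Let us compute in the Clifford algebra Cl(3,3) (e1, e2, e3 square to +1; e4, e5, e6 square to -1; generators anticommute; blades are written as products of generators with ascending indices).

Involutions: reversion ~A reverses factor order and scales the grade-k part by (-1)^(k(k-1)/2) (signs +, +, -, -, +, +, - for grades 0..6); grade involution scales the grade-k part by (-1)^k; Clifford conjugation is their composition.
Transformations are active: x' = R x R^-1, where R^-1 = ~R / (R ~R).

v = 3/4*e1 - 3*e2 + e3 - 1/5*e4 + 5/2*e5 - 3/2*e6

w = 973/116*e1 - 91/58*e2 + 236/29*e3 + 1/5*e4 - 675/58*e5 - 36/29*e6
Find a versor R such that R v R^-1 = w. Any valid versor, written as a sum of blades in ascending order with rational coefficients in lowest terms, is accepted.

The midline construction: v and w both square to 809/400, so reflecting in their sum 265/29*e1 - 265/58*e2 + 265/29*e3 - 265/29*e5 - 159/58*e6 exchanges them.
Answer: 265/29*e1 - 265/58*e2 + 265/29*e3 - 265/29*e5 - 159/58*e6


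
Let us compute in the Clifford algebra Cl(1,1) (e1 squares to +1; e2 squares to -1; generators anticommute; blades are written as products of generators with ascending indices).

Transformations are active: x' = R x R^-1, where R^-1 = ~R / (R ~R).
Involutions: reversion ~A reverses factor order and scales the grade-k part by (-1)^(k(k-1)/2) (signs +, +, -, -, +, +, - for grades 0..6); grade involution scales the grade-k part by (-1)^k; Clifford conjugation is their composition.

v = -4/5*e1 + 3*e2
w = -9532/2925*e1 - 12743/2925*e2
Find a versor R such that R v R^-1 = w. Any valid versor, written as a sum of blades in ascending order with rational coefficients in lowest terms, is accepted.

Here q(v) = q(w) = -209/25; the classical choice R = v + w = -11872/2925*e1 - 3968/2925*e2 then realises v -> w under the sandwich.
Answer: -11872/2925*e1 - 3968/2925*e2


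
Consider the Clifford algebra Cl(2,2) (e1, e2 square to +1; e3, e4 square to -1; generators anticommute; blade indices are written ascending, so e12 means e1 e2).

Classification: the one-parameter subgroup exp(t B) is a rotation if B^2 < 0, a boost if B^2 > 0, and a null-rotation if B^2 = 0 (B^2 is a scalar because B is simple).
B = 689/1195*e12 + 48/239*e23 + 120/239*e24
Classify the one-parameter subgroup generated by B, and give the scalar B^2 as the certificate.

B^2 term by term: the squares give (689/1195)^2*(e12)^2 + (48/239)^2*(e23)^2 + (120/239)^2*(e24)^2 = 474721/1428025*(-1) + 2304/57121*(+1) + 14400/57121*(+1) = -1/25 (each basis 2-blade squares to minus the product of its generators' squares); cross terms between blades sharing an index anticommute and cancel. So B^2 = -1/25.
Answer: rotation, certificate B^2 = -1/25. No conjugation can change B^2 = -1/25; the sign gives the class.


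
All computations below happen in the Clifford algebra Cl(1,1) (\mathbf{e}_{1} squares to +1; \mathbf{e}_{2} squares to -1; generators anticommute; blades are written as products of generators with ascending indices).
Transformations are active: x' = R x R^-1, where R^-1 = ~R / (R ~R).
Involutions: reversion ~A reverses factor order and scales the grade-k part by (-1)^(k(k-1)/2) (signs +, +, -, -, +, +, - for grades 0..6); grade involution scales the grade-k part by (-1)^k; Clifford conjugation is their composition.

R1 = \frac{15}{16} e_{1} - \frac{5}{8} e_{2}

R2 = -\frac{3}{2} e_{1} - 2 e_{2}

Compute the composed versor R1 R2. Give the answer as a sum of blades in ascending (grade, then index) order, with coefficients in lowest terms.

Distribute over the terms of R1 (each basis-blade product reordered to ascending indices, repeated generators contracted through their squares):
(\frac{15}{16} e_{1}) R2 = -\frac{45}{32} - \frac{15}{8} e_{1} e_{2}
(-\frac{5}{8} e_{2}) R2 = -\frac{5}{4} - \frac{15}{16} e_{1} e_{2}
Summing the partial products and collecting blades:
Answer: -\frac{85}{32} - \frac{45}{16} e_{1} e_{2}


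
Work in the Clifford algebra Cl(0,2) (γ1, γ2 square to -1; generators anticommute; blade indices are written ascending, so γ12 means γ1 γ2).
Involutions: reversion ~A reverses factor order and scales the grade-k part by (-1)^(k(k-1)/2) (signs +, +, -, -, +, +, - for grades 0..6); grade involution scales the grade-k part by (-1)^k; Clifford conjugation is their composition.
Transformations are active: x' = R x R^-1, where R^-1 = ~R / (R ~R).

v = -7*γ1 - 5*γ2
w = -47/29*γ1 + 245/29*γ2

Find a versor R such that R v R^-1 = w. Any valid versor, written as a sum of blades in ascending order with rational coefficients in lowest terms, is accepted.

A norm check does it: q(v) = q(w) = -74, hence R = v + w = -250/29*γ1 + 100/29*γ2 realises the map — parallel part kept, (v - w)/2 negated, v carried to w.
Answer: -250/29*γ1 + 100/29*γ2


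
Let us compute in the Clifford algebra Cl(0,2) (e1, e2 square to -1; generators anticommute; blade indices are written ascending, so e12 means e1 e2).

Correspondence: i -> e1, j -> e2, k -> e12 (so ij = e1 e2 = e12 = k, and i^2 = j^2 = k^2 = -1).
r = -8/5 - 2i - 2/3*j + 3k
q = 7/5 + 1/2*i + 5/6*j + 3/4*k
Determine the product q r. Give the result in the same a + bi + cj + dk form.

In blades: q = 7/5 + 1/2*e1 + 5/6*e2 + 3/4*e12, r = -8/5 - 2*e1 - 2/3*e2 + 3*e12.
Distribute q over r term by term (generator squares from the signature, products reordered to ascending indices): (7/5)*r = -56/25 - 14/5*e1 - 14/15*e2 + 21/5*e12; (1/2*e1)*r = 1 - 4/5*e1 - 3/2*e2 - 1/3*e12; (5/6*e2)*r = 5/9 + 5/2*e1 - 4/3*e2 + 5/3*e12; (3/4*e12)*r = -9/4 + 1/2*e1 - 3/2*e2 - 6/5*e12.
Sum: -2641/900 - 3/5*e1 - 79/15*e2 + 13/3*e12; translating back through the correspondence:
Answer: -2641/900 - 3/5*i - 79/15*j + 13/3*k


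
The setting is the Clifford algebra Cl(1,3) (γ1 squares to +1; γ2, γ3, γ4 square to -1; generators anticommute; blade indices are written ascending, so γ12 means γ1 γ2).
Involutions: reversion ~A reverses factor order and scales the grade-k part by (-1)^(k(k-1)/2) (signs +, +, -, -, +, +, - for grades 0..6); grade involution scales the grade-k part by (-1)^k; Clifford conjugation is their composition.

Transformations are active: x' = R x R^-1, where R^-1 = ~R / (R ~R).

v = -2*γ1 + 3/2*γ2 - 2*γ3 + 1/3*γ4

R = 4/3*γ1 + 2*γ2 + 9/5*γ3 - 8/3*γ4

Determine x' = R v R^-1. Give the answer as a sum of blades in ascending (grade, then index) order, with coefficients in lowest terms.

~R = 4/3*γ1 + 2*γ2 + 9/5*γ3 - 8/3*γ4, and R ~R = -943/75, so R^-1 = ~R / (-943/75).
R v = -53/45 + 6*γ12 + 14/15*γ13 - 44/9*γ14 - 67/10*γ23 + 14/3*γ24 - 71/15*γ34
Answer: 19094/8487*γ1 - 6367/5658*γ2 + 2204/943*γ3 - 7069/8487*γ4


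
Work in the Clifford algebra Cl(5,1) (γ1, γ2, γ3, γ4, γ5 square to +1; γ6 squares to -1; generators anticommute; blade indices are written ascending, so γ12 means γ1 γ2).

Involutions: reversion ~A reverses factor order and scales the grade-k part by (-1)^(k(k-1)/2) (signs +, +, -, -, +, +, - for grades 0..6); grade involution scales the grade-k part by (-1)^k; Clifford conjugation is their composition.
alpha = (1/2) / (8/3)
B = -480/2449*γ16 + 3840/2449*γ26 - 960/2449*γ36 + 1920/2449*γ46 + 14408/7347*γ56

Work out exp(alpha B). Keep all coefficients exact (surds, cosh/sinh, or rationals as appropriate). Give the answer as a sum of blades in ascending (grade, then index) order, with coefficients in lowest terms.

B^2 term by term: the squares give (-480/2449)^2*(γ16)^2 + (3840/2449)^2*(γ26)^2 + (-960/2449)^2*(γ36)^2 + (1920/2449)^2*(γ46)^2 + (14408/7347)^2*(γ56)^2 = 230400/5997601*(+1) + 14745600/5997601*(+1) + 921600/5997601*(+1) + 3686400/5997601*(+1) + 207590464/53978409*(+1) = 64/9 (each basis 2-blade squares to minus the product of its generators' squares); cross terms between blades sharing an index anticommute and cancel. So B^2 = 64/9.
B^2 = 64/9 — the series telescopes hyperbolically here: l = 8/3, alpha*l = 1/2, so exp(alpha B) = cosh(1/2) + (sinh(1/2)/(8/3))*B = cosh(1/2) + (3*sinh(1/2)/8)*B.
Answer: cosh(1/2) - 180*sinh(1/2)/2449*γ16 + 1440*sinh(1/2)/2449*γ26 - 360*sinh(1/2)/2449*γ36 + 720*sinh(1/2)/2449*γ46 + 1801*sinh(1/2)/2449*γ56


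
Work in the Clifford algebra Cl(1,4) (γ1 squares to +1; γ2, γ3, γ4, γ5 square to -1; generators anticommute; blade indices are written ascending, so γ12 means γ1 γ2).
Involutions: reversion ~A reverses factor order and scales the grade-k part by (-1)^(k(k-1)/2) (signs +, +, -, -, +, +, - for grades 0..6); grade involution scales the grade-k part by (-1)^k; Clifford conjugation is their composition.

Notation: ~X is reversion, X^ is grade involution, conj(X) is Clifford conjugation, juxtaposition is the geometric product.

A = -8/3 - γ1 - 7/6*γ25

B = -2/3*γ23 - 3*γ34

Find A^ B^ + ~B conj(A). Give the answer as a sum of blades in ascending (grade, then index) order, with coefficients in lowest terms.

first term: 16/9*γ23 + 8*γ34 - 7/9*γ35 - 2/3*γ123 - 3*γ134 + 7/2*γ2345
second term: -16/9*γ23 - 8*γ34 + 7/9*γ35 + 2/3*γ123 + 3*γ134 + 7/2*γ2345
Answer: 7*γ2345


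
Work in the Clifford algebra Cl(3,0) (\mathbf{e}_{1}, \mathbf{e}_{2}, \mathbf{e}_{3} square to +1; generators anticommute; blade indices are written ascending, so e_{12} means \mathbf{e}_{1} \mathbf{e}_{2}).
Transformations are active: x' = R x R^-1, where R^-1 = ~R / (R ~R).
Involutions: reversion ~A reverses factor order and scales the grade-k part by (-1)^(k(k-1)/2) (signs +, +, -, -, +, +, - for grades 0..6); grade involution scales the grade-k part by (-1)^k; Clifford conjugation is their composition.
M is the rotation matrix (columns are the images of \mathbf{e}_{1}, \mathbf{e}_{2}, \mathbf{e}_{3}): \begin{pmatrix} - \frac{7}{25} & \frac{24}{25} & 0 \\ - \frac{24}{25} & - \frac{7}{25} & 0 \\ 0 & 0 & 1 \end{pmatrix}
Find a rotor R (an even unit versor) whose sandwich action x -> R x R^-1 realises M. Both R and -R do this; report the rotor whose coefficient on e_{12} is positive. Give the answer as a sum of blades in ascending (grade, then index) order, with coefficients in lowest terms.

Method: write R = a + b12*e_{12} + b13*e_{13} + b23*e_{23} with a^2 + b12^2 + b13^2 + b23^2 = 1 (so R^-1 = ~R). Expanding the columns R e_j ~R gives tr M = 4a^2 - 1 and, from the antisymmetric part, M21 - M12 = -4a*b12, M13 - M31 = 4a*b13, M32 - M23 = -4a*b23.
Here tr M = \frac{11}{25}, so a^2 = (1 + tr M)/4 = \frac{9}{25} and a = ±\frac{3}{5}. Taking a = \frac{3}{5}: M21 - M12 = -\frac{48}{25}, M13 - M31 = 0, M32 - M23 = 0, giving b12 = \frac{4}{5}, b13 = 0, b23 = 0, i.e. R = \frac{3}{5} + \frac{4}{5} e_{12}.
Its e_{12} coefficient is already positive.
Answer: \frac{3}{5} + \frac{4}{5} e_{12}. Note: both R and -R realise this M (trace \frac{11}{25}); the covering map identifies them, and the e_{12}-coefficient sign is the tie-breaker.


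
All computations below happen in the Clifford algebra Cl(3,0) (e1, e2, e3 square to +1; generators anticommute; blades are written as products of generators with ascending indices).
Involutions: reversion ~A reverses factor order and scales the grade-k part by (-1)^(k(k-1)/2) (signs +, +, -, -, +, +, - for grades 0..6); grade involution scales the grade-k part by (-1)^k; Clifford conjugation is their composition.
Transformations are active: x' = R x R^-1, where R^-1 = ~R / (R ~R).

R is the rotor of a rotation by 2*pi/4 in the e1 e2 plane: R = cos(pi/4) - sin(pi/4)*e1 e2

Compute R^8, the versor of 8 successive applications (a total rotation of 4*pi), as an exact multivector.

Rotor phase runs at HALF the rotation angle; powers of one rotor simply add phase, so after 8 steps in e1 e2 the phase is 8*pi/4 = 2*pi and R^8 = cos(2*pi) - sin(2*pi)*e1 e2.
cos(2*pi) = 1 and sin(2*pi) = 0, so R^8 = 1. The total rotation 4*pi is 2 full turns, so every vector returns to itself, yet the rotor is +1, back on the identity sheet (an even number of 2*pi turns).
Answer: 1


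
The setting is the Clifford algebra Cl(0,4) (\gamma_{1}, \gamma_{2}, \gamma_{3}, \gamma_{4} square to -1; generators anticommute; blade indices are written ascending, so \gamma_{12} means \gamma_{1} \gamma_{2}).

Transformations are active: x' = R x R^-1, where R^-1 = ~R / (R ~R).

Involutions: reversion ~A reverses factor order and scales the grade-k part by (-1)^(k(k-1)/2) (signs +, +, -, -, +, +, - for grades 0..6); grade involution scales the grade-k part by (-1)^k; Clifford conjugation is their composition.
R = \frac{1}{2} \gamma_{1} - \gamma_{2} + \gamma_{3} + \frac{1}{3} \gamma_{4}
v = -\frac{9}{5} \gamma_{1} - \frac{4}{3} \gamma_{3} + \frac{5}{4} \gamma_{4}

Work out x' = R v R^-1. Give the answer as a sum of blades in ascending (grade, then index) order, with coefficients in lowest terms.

~R = \frac{1}{2} \gamma_{1} - \gamma_{2} + \gamma_{3} + \frac{1}{3} \gamma_{4}, and R ~R = -\frac{85}{36}, so R^-1 = ~R / (-\frac{85}{36}).
R v = \frac{109}{60} - \frac{9}{5} \gamma_{12} + \frac{17}{15} \gamma_{13} + \frac{49}{40} \gamma_{14} + \frac{4}{3} \gamma_{23} - \frac{5}{4} \gamma_{24} + \frac{61}{36} \gamma_{34}
Answer: \frac{438}{425} \gamma_{1} + \frac{654}{425} \gamma_{2} - \frac{262}{1275} \gamma_{3} - \frac{2997}{1700} \gamma_{4}


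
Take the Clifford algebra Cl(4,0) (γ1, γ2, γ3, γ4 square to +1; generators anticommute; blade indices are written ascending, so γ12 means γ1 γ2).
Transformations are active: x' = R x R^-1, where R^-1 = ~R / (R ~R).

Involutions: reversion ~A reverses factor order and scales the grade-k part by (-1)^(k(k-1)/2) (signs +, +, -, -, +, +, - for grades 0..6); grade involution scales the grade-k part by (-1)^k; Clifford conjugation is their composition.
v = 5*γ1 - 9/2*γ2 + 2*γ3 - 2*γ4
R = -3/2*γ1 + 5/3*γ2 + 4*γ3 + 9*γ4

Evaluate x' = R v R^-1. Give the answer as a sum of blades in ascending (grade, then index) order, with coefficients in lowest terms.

~R = -3/2*γ1 + 5/3*γ2 + 4*γ3 + 9*γ4, and R ~R = 3673/36, so R^-1 = ~R / (3673/36).
R v = -25 - 19/12*γ12 - 23*γ13 - 42*γ14 + 64/3*γ23 + 223/6*γ24 - 26*γ34
Answer: -15665/3673*γ1 + 27057/7346*γ2 - 14546/3673*γ3 - 8854/3673*γ4


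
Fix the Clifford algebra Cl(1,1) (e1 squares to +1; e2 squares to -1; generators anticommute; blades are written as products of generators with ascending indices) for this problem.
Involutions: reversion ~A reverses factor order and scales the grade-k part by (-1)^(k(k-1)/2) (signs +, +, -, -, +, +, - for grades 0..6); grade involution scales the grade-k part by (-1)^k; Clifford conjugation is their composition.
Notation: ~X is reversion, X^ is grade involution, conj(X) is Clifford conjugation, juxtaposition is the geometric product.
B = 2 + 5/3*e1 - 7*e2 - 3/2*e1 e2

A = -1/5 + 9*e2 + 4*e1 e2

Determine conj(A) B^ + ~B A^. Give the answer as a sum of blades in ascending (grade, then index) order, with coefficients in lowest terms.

first term: 343/5 + 251/6*e1 - 391/15*e2 - 227/10*e1 e2
second term: -287/5 - 89/6*e1 - 149/15*e2 - 73/10*e1 e2
Answer: 56/5 + 27*e1 - 36*e2 - 30*e1 e2


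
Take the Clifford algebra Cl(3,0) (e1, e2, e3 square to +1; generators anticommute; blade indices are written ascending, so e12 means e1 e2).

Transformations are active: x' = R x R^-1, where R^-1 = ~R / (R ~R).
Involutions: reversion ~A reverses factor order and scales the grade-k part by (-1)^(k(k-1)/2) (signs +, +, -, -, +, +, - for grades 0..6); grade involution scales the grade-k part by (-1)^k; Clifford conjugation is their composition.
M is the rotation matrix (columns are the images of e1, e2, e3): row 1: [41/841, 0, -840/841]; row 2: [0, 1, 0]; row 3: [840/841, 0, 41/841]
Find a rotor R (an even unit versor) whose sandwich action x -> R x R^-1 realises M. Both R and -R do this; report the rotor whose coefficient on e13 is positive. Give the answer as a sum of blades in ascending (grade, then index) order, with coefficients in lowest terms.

Method: write R = a + b12*e12 + b13*e13 + b23*e23 with a^2 + b12^2 + b13^2 + b23^2 = 1 (so R^-1 = ~R). Expanding the columns R e_j ~R gives tr M = 4a^2 - 1 and, from the antisymmetric part, M21 - M12 = -4a*b12, M13 - M31 = 4a*b13, M32 - M23 = -4a*b23.
Here tr M = 923/841, so a^2 = (1 + tr M)/4 = 441/841 and a = ±21/29. Taking a = 21/29: M21 - M12 = 0, M13 - M31 = -1680/841, M32 - M23 = 0, giving b12 = 0, b13 = -20/29, b23 = 0, i.e. R = 21/29 - 20/29*e13.
Its e13 coefficient is negative, so report the other preimage -R.
Answer: -21/29 + 20/29*e13. Uniqueness: Spin(3) -> SO(3) maps R and -R to the same rotation of trace 923/841; fixing the sign of the e13 coefficient removes the ambiguity.


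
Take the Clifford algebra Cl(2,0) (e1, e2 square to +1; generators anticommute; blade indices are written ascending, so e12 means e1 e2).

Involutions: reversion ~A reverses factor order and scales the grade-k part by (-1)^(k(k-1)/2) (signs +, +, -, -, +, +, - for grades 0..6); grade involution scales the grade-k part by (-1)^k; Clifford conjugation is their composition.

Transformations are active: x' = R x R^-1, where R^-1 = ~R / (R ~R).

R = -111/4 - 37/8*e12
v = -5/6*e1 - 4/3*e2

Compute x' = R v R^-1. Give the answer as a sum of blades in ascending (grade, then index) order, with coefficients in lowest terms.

~R = -111/4 + 37/8*e12, and R ~R = 50653/64, so R^-1 = ~R / (50653/64).
R v = 703/24*e1 + 1591/48*e2
Answer: -271/222*e1 - 110/111*e2


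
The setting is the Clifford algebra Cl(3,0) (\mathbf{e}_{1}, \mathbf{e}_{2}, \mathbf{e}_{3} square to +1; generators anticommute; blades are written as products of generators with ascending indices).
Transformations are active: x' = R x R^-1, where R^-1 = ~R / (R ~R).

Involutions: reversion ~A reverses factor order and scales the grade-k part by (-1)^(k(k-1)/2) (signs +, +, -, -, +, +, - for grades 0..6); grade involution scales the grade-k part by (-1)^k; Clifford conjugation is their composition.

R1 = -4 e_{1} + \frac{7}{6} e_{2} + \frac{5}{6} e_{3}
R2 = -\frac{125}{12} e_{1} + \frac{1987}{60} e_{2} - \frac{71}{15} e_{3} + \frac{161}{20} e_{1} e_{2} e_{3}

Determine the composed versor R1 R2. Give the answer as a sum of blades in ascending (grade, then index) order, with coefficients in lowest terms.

Distribute over the terms of R1 (each basis-blade product reordered to ascending indices, repeated generators contracted through their squares):
(-4 e_{1}) R2 = \frac{125}{3} - \frac{1987}{15} e_{1} e_{2} + \frac{284}{15} e_{1} e_{3} - \frac{161}{5} e_{2} e_{3}
(\frac{7}{6} e_{2}) R2 = \frac{13909}{360} + \frac{875}{72} e_{1} e_{2} - \frac{1127}{120} e_{1} e_{3} - \frac{497}{90} e_{2} e_{3}
(\frac{5}{6} e_{3}) R2 = -\frac{71}{18} + \frac{161}{24} e_{1} e_{2} + \frac{625}{72} e_{1} e_{3} - \frac{1987}{72} e_{2} e_{3}
Summing the partial products and collecting blades:
Answer: \frac{9163}{120} - \frac{20449}{180} e_{1} e_{2} + \frac{164}{9} e_{1} e_{3} - \frac{4703}{72} e_{2} e_{3}


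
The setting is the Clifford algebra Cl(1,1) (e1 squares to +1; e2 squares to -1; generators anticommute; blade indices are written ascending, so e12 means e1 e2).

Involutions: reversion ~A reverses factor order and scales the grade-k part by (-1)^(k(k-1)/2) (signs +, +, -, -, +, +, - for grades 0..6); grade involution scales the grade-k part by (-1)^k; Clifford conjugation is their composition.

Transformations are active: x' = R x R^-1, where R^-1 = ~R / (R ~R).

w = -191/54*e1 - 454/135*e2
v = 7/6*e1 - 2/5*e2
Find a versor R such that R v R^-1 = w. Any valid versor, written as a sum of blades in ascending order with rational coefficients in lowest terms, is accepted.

Reasoning: v^2 = w^2 = 1081/900 since conjugation preserves the quadratic form; R = v + w = -64/27*e1 - 508/135*e2 is then valid when invertible, keeping its own part and reversing (v - w)/2.
Answer: -64/27*e1 - 508/135*e2


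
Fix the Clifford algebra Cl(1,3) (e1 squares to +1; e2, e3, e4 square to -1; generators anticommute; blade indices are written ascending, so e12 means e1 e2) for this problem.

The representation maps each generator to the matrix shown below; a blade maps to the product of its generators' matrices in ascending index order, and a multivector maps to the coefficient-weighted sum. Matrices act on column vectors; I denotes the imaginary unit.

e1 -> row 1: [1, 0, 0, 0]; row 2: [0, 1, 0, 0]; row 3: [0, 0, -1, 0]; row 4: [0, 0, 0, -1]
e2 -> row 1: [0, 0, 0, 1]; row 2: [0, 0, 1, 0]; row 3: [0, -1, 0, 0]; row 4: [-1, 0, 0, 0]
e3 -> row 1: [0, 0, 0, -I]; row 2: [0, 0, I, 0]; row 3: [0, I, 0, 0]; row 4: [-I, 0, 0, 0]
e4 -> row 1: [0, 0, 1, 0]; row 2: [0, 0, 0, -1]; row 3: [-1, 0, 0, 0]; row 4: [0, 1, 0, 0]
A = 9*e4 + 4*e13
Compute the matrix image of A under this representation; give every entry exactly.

Bivector images (products of the table entries): rho(e13) = rho(e1)rho(e3) = row 1: [0, 0, 0, -I]; row 2: [0, 0, I, 0]; row 3: [0, -I, 0, 0]; row 4: [I, 0, 0, 0].
M = (9)*rho(e4) + (4)*rho(e13), summed entrywise:
Answer: row 1: [0, 0, 9, -4*I]; row 2: [0, 0, 4*I, -9]; row 3: [-9, -4*I, 0, 0]; row 4: [4*I, 9, 0, 0]


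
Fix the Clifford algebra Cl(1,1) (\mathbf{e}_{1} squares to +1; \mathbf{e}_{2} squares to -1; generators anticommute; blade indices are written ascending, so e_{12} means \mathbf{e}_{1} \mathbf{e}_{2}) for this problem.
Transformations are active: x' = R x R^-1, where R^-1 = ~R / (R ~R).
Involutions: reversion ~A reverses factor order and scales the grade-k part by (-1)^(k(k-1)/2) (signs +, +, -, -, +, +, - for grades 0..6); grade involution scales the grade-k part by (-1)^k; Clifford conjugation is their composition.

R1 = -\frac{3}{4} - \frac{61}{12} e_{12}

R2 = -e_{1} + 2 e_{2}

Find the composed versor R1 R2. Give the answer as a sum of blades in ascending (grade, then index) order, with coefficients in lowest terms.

Distribute over the terms of R1 (each basis-blade product reordered to ascending indices, repeated generators contracted through their squares):
(-\frac{3}{4}) R2 = \frac{3}{4} e_{1} - \frac{3}{2} e_{2}
(-\frac{61}{12} e_{12}) R2 = \frac{61}{6} e_{1} - \frac{61}{12} e_{2}
Summing the partial products and collecting blades:
Answer: \frac{131}{12} e_{1} - \frac{79}{12} e_{2}


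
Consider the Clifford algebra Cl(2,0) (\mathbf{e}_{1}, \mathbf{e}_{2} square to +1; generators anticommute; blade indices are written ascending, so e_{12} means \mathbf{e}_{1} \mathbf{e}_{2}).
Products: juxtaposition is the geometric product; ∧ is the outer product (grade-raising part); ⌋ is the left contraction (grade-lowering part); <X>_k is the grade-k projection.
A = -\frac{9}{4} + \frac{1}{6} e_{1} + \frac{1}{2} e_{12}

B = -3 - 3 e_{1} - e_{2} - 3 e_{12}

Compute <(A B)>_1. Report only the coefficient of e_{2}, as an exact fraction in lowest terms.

step 1: \frac{31}{4} + \frac{23}{4} e_{1} + \frac{13}{4} e_{2} + \frac{61}{12} e_{12}
step 2: \frac{23}{4} e_{1} + \frac{13}{4} e_{2}
Answer: \frac{13}{4}


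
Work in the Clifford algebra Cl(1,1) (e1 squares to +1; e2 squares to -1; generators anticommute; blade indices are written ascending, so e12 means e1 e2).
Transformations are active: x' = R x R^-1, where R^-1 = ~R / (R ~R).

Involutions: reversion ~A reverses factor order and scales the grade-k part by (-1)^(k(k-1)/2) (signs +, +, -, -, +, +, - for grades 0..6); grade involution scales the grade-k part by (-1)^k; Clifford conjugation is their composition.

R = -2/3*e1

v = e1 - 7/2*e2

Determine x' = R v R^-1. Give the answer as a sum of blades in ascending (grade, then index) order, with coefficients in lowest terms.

~R = -2/3*e1, and R ~R = 4/9, so R^-1 = ~R / (4/9).
R v = -2/3 + 7/3*e12
Answer: e1 + 7/2*e2


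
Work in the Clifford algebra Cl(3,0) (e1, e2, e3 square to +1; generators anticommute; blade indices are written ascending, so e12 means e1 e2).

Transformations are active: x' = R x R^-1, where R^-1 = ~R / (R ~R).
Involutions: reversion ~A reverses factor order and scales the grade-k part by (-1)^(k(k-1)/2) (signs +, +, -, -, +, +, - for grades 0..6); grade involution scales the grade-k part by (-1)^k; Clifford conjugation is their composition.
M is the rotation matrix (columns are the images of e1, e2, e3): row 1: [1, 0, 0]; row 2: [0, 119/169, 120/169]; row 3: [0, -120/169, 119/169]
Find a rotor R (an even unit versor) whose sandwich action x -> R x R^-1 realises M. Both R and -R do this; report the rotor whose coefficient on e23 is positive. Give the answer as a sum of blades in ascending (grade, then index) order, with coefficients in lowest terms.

Method: write R = a + b12*e12 + b13*e13 + b23*e23 with a^2 + b12^2 + b13^2 + b23^2 = 1 (so R^-1 = ~R). Expanding the columns R e_j ~R gives tr M = 4a^2 - 1 and, from the antisymmetric part, M21 - M12 = -4a*b12, M13 - M31 = 4a*b13, M32 - M23 = -4a*b23.
Here tr M = 407/169, so a^2 = (1 + tr M)/4 = 144/169 and a = ±12/13. Taking a = 12/13: M21 - M12 = 0, M13 - M31 = 0, M32 - M23 = -240/169, giving b12 = 0, b13 = 0, b23 = 5/13, i.e. R = 12/13 + 5/13*e23.
Its e23 coefficient is already positive.
Answer: 12/13 + 5/13*e23. Recall the cover is two-to-one: with M of trace 407/169, both preimages act alike, and the stated e23 sign chooses the sheet.


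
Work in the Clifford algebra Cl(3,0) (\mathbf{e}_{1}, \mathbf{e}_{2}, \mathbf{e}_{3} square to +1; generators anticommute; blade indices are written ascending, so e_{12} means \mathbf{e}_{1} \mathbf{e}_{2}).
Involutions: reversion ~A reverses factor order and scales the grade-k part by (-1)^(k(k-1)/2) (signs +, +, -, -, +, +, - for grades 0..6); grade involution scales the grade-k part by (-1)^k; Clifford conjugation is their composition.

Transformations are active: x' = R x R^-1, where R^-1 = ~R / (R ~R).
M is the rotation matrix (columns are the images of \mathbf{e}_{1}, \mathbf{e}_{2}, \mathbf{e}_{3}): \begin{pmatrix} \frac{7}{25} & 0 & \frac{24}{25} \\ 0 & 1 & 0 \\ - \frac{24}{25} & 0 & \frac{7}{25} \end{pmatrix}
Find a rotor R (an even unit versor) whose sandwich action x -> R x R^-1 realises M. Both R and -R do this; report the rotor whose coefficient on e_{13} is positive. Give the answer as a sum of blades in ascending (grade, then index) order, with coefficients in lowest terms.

Method: write R = a + b12*e_{12} + b13*e_{13} + b23*e_{23} with a^2 + b12^2 + b13^2 + b23^2 = 1 (so R^-1 = ~R). Expanding the columns R e_j ~R gives tr M = 4a^2 - 1 and, from the antisymmetric part, M21 - M12 = -4a*b12, M13 - M31 = 4a*b13, M32 - M23 = -4a*b23.
Here tr M = \frac{39}{25}, so a^2 = (1 + tr M)/4 = \frac{16}{25} and a = ±\frac{4}{5}. Taking a = \frac{4}{5}: M21 - M12 = 0, M13 - M31 = \frac{48}{25}, M32 - M23 = 0, giving b12 = 0, b13 = \frac{3}{5}, b23 = 0, i.e. R = \frac{4}{5} + \frac{3}{5} e_{13}.
Its e_{13} coefficient is already positive.
Answer: \frac{4}{5} + \frac{3}{5} e_{13}. Recall the cover is two-to-one: with M of trace \frac{39}{25}, both preimages act alike, and the stated e_{13} sign chooses the sheet.


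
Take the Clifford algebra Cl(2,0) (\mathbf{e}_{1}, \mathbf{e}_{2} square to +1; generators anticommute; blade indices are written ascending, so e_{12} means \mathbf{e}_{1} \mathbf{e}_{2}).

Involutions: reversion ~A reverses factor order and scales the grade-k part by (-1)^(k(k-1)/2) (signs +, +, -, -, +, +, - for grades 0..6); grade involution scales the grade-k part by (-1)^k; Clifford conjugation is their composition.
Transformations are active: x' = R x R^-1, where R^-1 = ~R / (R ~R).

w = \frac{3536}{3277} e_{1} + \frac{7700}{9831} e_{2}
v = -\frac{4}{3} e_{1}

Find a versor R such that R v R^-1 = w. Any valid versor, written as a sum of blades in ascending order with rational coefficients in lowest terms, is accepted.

R = v + w = -\frac{2500}{9831} e_{1} + \frac{7700}{9831} e_{2} works: the equal norms (\frac{16}{9}) guarantee its sandwich swaps v into w.
Answer: -\frac{2500}{9831} e_{1} + \frac{7700}{9831} e_{2}


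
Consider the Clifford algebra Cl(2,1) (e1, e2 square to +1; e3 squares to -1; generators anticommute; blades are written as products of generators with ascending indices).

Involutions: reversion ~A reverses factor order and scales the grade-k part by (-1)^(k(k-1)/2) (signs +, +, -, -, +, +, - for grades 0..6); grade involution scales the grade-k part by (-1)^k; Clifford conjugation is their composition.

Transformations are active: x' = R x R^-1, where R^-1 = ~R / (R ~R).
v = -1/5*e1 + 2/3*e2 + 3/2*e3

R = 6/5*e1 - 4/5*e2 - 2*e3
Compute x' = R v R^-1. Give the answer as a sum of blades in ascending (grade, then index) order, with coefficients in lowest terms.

~R = 6/5*e1 - 4/5*e2 - 2*e3, and R ~R = -48/25, so R^-1 = ~R / (-48/25).
R v = 167/75 + 16/25*e1 e2 + 7/5*e1 e3 + 2/15*e2 e3
Answer: -31/12*e1 + 107/90*e2 + 113/36*e3


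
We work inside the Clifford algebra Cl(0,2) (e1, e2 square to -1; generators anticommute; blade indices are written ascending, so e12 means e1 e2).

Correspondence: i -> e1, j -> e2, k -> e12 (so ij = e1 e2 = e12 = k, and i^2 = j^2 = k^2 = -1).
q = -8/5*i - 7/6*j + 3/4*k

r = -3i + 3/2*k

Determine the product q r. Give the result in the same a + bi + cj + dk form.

In blades: q = -8/5*e1 - 7/6*e2 + 3/4*e12, r = -3*e1 + 3/2*e12.
Distribute q over r term by term (generator squares from the signature, products reordered to ascending indices): (-8/5*e1)*r = -24/5 + 12/5*e2; (-7/6*e2)*r = -7/4*e1 - 7/2*e12; (3/4*e12)*r = -9/8 - 9/4*e2.
Sum: -237/40 - 7/4*e1 + 3/20*e2 - 7/2*e12; translating back through the correspondence:
Answer: -237/40 - 7/4*i + 3/20*j - 7/2*k


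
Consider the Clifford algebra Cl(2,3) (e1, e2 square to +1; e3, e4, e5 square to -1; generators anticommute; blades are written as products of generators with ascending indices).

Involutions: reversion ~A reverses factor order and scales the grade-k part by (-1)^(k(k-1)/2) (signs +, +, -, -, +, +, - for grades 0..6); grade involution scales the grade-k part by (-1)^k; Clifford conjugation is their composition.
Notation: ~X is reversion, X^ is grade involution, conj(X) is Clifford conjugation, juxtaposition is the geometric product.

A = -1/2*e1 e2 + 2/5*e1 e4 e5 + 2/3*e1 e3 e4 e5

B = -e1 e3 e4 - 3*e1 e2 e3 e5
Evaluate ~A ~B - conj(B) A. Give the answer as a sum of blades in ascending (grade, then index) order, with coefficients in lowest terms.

first term: 2/3*e5 - 2*e2 e4 + 11/10*e3 e5 - 17/10*e2 e3 e4
second term: 2/3*e5 + 2*e2 e4 - 11/10*e3 e5 + 17/10*e2 e3 e4
Answer: -4*e2 e4 + 11/5*e3 e5 - 17/5*e2 e3 e4


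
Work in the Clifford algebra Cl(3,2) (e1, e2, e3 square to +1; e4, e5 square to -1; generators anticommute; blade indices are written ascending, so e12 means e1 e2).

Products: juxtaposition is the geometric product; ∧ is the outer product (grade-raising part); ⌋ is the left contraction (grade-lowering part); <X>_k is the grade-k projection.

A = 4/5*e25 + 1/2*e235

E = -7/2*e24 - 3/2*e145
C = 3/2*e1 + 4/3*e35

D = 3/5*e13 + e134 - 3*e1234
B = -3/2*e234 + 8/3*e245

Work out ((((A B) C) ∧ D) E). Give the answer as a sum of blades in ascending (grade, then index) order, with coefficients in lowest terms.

step 1: -32/15*e4 + 4/3*e34 - 3/4*e45 + 6/5*e345
step 2: -8/5*e4 + 16/5*e14 + e34 - 16/9*e45 + 2*e134 - 9/8*e145 + 128/45*e345 - 9/5*e1345
step 3: -24/25*e134 - 16/15*e1345
step 4: 8/5*e3 - 36/25*e35 - 84/25*e123 - 56/15*e1235
Answer: 8/5*e3 - 36/25*e35 - 84/25*e123 - 56/15*e1235


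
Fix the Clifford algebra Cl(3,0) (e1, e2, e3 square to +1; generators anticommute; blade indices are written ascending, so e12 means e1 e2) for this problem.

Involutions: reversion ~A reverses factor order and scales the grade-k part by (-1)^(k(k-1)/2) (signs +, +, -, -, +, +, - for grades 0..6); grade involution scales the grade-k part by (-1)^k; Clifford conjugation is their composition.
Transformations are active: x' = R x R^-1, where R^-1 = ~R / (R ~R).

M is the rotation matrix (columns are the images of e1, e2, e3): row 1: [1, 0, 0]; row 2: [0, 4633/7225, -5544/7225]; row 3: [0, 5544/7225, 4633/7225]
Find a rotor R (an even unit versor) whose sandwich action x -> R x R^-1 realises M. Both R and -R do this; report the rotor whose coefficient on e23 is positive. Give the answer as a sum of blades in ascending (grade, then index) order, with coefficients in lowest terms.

Method: write R = a + b12*e12 + b13*e13 + b23*e23 with a^2 + b12^2 + b13^2 + b23^2 = 1 (so R^-1 = ~R). Expanding the columns R e_j ~R gives tr M = 4a^2 - 1 and, from the antisymmetric part, M21 - M12 = -4a*b12, M13 - M31 = 4a*b13, M32 - M23 = -4a*b23.
Here tr M = 16491/7225, so a^2 = (1 + tr M)/4 = 5929/7225 and a = ±77/85. Taking a = 77/85: M21 - M12 = 0, M13 - M31 = 0, M32 - M23 = 11088/7225, giving b12 = 0, b13 = 0, b23 = -36/85, i.e. R = 77/85 - 36/85*e23.
Its e23 coefficient is negative, so report the other preimage -R.
Answer: -77/85 + 36/85*e23. Sheet selection: the two-to-one cover makes ±R indistinguishable at the matrix level (trace 16491/7225), so uniqueness comes from the required sign on e23.


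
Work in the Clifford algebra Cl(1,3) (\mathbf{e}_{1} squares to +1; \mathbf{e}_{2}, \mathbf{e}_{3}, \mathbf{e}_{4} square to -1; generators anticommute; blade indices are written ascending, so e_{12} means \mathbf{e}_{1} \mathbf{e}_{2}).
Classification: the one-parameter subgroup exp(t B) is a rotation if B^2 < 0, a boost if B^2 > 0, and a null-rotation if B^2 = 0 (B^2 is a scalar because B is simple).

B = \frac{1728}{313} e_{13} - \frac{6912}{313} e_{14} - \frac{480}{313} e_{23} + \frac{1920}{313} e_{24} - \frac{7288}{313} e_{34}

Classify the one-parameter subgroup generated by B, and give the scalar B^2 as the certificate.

B^2 term by term: the squares give (\frac{1728}{313})^2*(e_{13})^2 + (-\frac{6912}{313})^2*(e_{14})^2 + (-\frac{480}{313})^2*(e_{23})^2 + (\frac{1920}{313})^2*(e_{24})^2 + (-\frac{7288}{313})^2*(e_{34})^2 = \frac{2985984}{97969}*(+1) + \frac{47775744}{97969}*(+1) + \frac{230400}{97969}*(-1) + \frac{3686400}{97969}*(-1) + \frac{53114944}{97969}*(-1) = -64 (each basis 2-blade squares to minus the product of its generators' squares); cross terms between blades sharing an index anticommute and cancel; the commuting (index-disjoint) pairs give grade-4 terms 2*c*c'*(blade product), which cancel blade by blade — e_{1234}: -\frac{6635520}{97969} + \frac{6635520}{97969} = 0 — confirming B is simple. So B^2 = -64.
Answer: rotation, certificate B^2 = -64. The class reads off the invariant scalar -64 directly.


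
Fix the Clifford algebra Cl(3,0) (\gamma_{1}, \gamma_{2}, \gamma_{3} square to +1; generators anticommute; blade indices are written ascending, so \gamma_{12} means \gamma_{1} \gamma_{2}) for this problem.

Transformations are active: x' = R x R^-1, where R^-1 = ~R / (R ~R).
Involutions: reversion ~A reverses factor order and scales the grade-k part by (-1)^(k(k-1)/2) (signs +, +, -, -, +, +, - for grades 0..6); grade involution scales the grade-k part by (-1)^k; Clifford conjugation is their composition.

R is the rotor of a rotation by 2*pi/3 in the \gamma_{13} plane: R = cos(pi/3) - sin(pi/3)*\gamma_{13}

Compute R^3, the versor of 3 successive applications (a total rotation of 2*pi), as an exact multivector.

Because a rotor carries half the rotation angle, composing 3 copies of this \gamma_{13}-plane rotor multiplies the phase: 3*(pi/3) = \pi, hence R^3 = cos(\pi) - sin(\pi)*\gamma_{13}.
cos(\pi) = -1 and sin(\pi) = 0, so R^3 = -1. The total rotation 2*pi is 1 full turn, so every vector returns to itself, yet the rotor is -1, on the OTHER sheet of the double cover (an odd number of 2*pi turns).
Answer: -1


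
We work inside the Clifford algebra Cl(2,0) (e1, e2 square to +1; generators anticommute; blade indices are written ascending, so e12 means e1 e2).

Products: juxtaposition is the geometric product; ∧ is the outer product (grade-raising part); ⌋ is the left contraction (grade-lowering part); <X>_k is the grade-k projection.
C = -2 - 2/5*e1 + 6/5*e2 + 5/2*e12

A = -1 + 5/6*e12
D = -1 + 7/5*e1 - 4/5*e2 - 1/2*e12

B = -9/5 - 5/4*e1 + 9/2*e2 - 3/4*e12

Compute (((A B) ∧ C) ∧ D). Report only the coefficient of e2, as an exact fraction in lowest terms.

step 1: 97/40 + 5*e1 - 83/24*e2 - 3/4*e12
step 2: -97/20 - 1097/100*e1 + 737/75*e2 + 2923/240*e12
step 3: 97/20 + 209/50*e1 - 446/75*e2 - 29471/2000*e12
Answer: -446/75


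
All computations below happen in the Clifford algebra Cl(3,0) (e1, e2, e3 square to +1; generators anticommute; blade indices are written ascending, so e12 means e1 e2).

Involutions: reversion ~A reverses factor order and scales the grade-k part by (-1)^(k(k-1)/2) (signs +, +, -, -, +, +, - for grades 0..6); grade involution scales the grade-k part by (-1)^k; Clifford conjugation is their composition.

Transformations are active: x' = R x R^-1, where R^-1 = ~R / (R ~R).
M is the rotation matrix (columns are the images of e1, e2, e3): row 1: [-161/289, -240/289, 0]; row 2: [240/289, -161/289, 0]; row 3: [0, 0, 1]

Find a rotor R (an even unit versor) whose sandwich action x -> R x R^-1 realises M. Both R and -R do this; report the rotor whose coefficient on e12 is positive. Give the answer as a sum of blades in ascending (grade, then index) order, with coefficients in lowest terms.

Method: write R = a + b12*e12 + b13*e13 + b23*e23 with a^2 + b12^2 + b13^2 + b23^2 = 1 (so R^-1 = ~R). Expanding the columns R e_j ~R gives tr M = 4a^2 - 1 and, from the antisymmetric part, M21 - M12 = -4a*b12, M13 - M31 = 4a*b13, M32 - M23 = -4a*b23.
Here tr M = -33/289, so a^2 = (1 + tr M)/4 = 64/289 and a = ±8/17. Taking a = 8/17: M21 - M12 = 480/289, M13 - M31 = 0, M32 - M23 = 0, giving b12 = -15/17, b13 = 0, b23 = 0, i.e. R = 8/17 - 15/17*e12.
Its e12 coefficient is negative, so report the other preimage -R.
Answer: -8/17 + 15/17*e12. Note: both R and -R realise this M (trace -33/289); the covering map identifies them, and the e12-coefficient sign is the tie-breaker.


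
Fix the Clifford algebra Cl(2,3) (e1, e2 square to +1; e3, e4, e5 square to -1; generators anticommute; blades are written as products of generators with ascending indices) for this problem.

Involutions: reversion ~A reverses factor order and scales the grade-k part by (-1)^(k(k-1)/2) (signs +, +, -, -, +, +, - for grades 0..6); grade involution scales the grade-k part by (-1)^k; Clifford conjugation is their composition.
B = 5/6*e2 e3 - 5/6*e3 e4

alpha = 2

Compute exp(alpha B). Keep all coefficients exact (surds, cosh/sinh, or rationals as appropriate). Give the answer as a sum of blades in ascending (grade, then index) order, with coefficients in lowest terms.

B^2 term by term: the squares give (5/6)^2*(e2 e3)^2 + (-5/6)^2*(e3 e4)^2 = 25/36*(+1) + 25/36*(-1) = 0 (each basis 2-blade squares to minus the product of its generators' squares); cross terms between blades sharing an index anticommute and cancel. So B^2 = 0.
B^2 = 0, so the series closes: exp(alpha B) = 1 + alpha B (parabolic case).
Answer: 1 + 5/3*e2 e3 - 5/3*e3 e4
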